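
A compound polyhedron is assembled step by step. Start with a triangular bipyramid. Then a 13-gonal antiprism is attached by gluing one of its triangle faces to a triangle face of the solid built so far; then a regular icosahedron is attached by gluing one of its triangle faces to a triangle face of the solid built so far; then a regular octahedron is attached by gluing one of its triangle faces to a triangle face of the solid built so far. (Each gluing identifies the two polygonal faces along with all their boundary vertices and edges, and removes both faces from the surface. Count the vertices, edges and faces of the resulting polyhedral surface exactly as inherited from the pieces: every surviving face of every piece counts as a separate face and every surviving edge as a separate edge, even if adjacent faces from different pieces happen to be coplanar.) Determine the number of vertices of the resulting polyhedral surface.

40

A triangular bipyramid: V=5, E=9, F=6.
Attach a 13-gonal antiprism (V=26, E=52, F=28) along a 3-gon: merge 3 vertices and 3 edges, delete both glued faces → V=28, E=58, F=32.
Attach a regular icosahedron (V=12, E=30, F=20) along a 3-gon: merge 3 vertices and 3 edges, delete both glued faces → V=37, E=85, F=50.
Attach a regular octahedron (V=6, E=12, F=8) along a 3-gon: merge 3 vertices and 3 edges, delete both glued faces → V=40, E=94, F=56.
Check: V − E + F = 40 − 94 + 56 = 2.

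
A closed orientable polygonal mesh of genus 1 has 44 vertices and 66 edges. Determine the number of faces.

For a closed orientable surface of genus 1, χ = 2 − 2·1 = 0.
F = 0 − V + E = 0 − 44 + 66 = 22.

22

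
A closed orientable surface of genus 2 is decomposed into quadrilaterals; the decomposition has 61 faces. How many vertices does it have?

χ = 2 − 2·2 = -2, and every face is a square so 4F = 2E.
E = 4·61/2 = 122. Then V = -2 + E − F = -2 + 122 − 61 = 59.

59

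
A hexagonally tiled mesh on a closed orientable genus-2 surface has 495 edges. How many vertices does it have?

328

χ = 2 − 2·2 = -2, and every face is a hexagon so 6F = 2E.
F = 2E/6 = 165. Then V = -2 + E − F = -2 + 495 − 165 = 328.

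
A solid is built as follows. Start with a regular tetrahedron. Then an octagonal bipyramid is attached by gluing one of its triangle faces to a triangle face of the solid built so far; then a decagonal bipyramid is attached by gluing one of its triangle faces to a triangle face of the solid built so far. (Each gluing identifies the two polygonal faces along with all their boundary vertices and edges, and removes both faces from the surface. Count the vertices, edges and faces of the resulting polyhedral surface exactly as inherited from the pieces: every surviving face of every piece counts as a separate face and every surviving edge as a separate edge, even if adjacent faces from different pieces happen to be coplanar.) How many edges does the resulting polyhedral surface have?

A regular tetrahedron: V=4, E=6, F=4.
Attach an octagonal bipyramid (V=10, E=24, F=16) along a 3-gon: merge 3 vertices and 3 edges, delete both glued faces → V=11, E=27, F=18.
Attach a decagonal bipyramid (V=12, E=30, F=20) along a 3-gon: merge 3 vertices and 3 edges, delete both glued faces → V=20, E=54, F=36.
Check: V − E + F = 20 − 54 + 36 = 2.

54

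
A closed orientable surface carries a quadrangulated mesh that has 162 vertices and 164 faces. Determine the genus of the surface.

2

Every face is a square, so 2E = 4·164 = 656, giving E = 328.
χ = V − E + F = 162 − 328 + 164 = -2.
For a closed orientable surface χ = 2 − 2g, so g = (2 − (-2))/2 = 2.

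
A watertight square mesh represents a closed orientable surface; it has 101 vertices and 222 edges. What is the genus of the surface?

6

Every face is a square and each edge borders two faces, so 4F = 2·222, giving F = 111.
χ = V − E + F = 101 − 222 + 111 = -10.
For a closed orientable surface χ = 2 − 2g, so g = (2 − (-10))/2 = 6.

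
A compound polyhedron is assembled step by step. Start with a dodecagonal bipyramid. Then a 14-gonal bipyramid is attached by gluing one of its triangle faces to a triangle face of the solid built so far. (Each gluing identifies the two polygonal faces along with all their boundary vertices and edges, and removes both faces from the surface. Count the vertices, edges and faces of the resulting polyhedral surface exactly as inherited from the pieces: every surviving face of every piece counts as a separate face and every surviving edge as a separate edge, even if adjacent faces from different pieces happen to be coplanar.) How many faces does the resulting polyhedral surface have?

50

A dodecagonal bipyramid: V=14, E=36, F=24.
Attach a 14-gonal bipyramid (V=16, E=42, F=28) along a 3-gon: merge 3 vertices and 3 edges, delete both glued faces → V=27, E=75, F=50.
Check: V − E + F = 27 − 75 + 50 = 2.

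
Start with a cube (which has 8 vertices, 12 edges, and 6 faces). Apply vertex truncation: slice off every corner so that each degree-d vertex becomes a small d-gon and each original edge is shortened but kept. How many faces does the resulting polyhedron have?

Truncation replaces each original edge-end by a new vertex, so V′ = 2E = 24.
Each original edge survives, and each old vertex of degree d contributes d new edges; summing degrees gives Σd = 2E, so E′ = E + 2E = 3E = 36.
Each original face survives and each original vertex becomes one new face: F′ = F + V = 14.

14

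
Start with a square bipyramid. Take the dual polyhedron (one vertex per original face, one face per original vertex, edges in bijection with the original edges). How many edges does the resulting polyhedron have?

The base solid has V = 6, E = 12, F = 8.
The dual swaps V and F and preserves E: V′ = F = 8, E′ = E = 12, F′ = V = 6.

12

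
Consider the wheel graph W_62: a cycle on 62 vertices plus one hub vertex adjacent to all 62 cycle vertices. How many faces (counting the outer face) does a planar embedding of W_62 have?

W_62 has V = 62 + 1 = 63 vertices and E = 2·62 = 124 edges.
By Euler's formula F = 2 − V + E = 2 − 63 + 124 = 63.

63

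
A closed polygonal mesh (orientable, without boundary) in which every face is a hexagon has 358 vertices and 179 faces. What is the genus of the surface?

Every face is a hexagon, so 2E = 6·179 = 1074, giving E = 537.
χ = V − E + F = 358 − 537 + 179 = 0.
For a closed orientable surface χ = 2 − 2g, so g = (2 − (0))/2 = 1.

1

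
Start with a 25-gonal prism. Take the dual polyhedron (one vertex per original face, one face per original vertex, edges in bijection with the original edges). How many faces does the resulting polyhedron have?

50

The base solid has V = 50, E = 75, F = 27.
The dual swaps V and F and preserves E: V′ = F = 27, E′ = E = 75, F′ = V = 50.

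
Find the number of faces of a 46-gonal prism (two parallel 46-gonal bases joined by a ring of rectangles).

48

A prism on an n-gon has two n-gon bases and n rectangular sides: V = 2·46 = 92, E = 3·46 = 138, F = 46 + 2 = 48.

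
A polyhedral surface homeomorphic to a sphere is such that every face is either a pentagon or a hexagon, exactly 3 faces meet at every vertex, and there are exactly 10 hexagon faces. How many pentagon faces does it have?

12

Let x be the number of pentagons; then F = 10 + x.
Edge–face incidences: 2E = 6·10 + 5·x = 60 + 5x.
Every vertex has degree 3, so 3V = 2E.
Euler: V − E + F = 2 ⇒ (2E)/3 − E + (10 + x) = 2.
Multiply by 6: 2·(2E) − 3·(2E) + 6·(10 + x) = 12, i.e. 60 + 6x − (60 + 5x) = 12.
Collecting terms: x = 12.
Then 2E = 60 + 5·12 = 120, so E = 60, V = 2E/3 = 40, F = 10 + 12 = 22.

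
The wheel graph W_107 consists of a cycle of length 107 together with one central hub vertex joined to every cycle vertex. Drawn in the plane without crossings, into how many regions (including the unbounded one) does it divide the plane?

108

W_107 has V = 107 + 1 = 108 vertices and E = 2·107 = 214 edges.
By Euler's formula F = 2 − V + E = 2 − 108 + 214 = 108.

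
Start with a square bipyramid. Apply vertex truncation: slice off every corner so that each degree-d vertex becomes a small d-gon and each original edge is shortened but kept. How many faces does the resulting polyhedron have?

The base solid has V = 6, E = 12, F = 8.
Truncation replaces each original edge-end by a new vertex, so V′ = 2E = 24.
Each original edge survives, and each old vertex of degree d contributes d new edges; summing degrees gives Σd = 2E, so E′ = E + 2E = 3E = 36.
Each original face survives and each original vertex becomes one new face: F′ = F + V = 14.

14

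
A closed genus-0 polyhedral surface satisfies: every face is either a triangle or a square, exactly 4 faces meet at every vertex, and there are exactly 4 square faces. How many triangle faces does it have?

8

Let x be the number of triangles; then F = 4 + x.
Edge–face incidences: 2E = 4·4 + 3·x = 16 + 3x.
Every vertex has degree 4, so 4V = 2E.
Euler: V − E + F = 2 ⇒ (2E)/4 − E + (4 + x) = 2.
Multiply by 8: 2·(2E) − 4·(2E) + 8·(4 + x) = 16, i.e. 32 + 8x − 2·(16 + 3x) = 16.
Collecting terms: 2x = 16, so x = 8.
Then 2E = 16 + 3·8 = 40, so E = 20, V = 2E/4 = 10, F = 4 + 8 = 12.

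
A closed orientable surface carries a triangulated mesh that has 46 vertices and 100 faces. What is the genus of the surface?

Every face is a triangle, so 2E = 3·100 = 300, giving E = 150.
χ = V − E + F = 46 − 150 + 100 = -4.
For a closed orientable surface χ = 2 − 2g, so g = (2 − (-4))/2 = 3.

3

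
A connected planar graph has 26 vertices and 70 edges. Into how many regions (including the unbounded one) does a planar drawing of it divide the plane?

Euler's formula for a connected plane graph: V − E + F = 2, so F = 2 − 26 + 70 = 46.

46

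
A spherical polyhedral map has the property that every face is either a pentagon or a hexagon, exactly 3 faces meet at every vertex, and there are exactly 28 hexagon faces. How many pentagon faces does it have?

12

Let x be the number of pentagons; then F = 28 + x.
Edge–face incidences: 2E = 6·28 + 5·x = 168 + 5x.
Every vertex has degree 3, so 3V = 2E.
Euler: V − E + F = 2 ⇒ (2E)/3 − E + (28 + x) = 2.
Multiply by 6: 2·(2E) − 3·(2E) + 6·(28 + x) = 12, i.e. 168 + 6x − (168 + 5x) = 12.
Collecting terms: x = 12.
Then 2E = 168 + 5·12 = 228, so E = 114, V = 2E/3 = 76, F = 28 + 12 = 40.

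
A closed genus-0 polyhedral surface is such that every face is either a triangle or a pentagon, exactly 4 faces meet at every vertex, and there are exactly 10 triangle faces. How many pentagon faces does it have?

2

Let x be the number of pentagons; then F = 10 + x.
Edge–face incidences: 2E = 3·10 + 5·x = 30 + 5x.
Every vertex has degree 4, so 4V = 2E.
Euler: V − E + F = 2 ⇒ (2E)/4 − E + (10 + x) = 2.
Multiply by 8: 2·(2E) − 4·(2E) + 8·(10 + x) = 16, i.e. 80 + 8x − 2·(30 + 5x) = 16.
Collecting terms: −2x + 20 = 16, so −2x = −4, so x = 2.
Then 2E = 30 + 5·2 = 40, so E = 20, V = 2E/4 = 10, F = 10 + 2 = 12.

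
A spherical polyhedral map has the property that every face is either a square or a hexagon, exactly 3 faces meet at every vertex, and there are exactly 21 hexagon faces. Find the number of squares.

6

Let x be the number of squares; then F = 21 + x.
Edge–face incidences: 2E = 6·21 + 4·x = 126 + 4x.
Every vertex has degree 3, so 3V = 2E.
Euler: V − E + F = 2 ⇒ (2E)/3 − E + (21 + x) = 2.
Multiply by 6: 2·(2E) − 3·(2E) + 6·(21 + x) = 12, i.e. 126 + 6x − (126 + 4x) = 12.
Collecting terms: 2x = 12, so x = 6.
Then 2E = 126 + 4·6 = 150, so E = 75, V = 2E/3 = 50, F = 21 + 6 = 27.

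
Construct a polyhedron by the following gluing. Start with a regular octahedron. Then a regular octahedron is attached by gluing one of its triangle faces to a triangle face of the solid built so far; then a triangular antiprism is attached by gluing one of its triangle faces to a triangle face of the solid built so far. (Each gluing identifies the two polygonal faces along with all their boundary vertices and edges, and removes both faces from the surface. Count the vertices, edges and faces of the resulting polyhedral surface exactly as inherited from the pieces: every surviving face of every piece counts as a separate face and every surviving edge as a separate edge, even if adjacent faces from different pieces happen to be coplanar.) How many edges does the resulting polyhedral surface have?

30

A regular octahedron: V=6, E=12, F=8.
Attach a regular octahedron (V=6, E=12, F=8) along a 3-gon: merge 3 vertices and 3 edges, delete both glued faces → V=9, E=21, F=14.
Attach a triangular antiprism (V=6, E=12, F=8) along a 3-gon: merge 3 vertices and 3 edges, delete both glued faces → V=12, E=30, F=20.
Check: V − E + F = 12 − 30 + 20 = 2.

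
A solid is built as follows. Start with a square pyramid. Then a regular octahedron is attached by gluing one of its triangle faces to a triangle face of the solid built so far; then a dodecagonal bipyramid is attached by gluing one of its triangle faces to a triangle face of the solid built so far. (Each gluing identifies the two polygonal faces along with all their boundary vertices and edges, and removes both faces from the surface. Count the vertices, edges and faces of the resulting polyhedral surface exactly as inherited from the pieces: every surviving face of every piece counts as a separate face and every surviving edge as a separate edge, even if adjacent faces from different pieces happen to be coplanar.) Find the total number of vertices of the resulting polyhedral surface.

19

A square pyramid: V=5, E=8, F=5.
Attach a regular octahedron (V=6, E=12, F=8) along a 3-gon: merge 3 vertices and 3 edges, delete both glued faces → V=8, E=17, F=11.
Attach a dodecagonal bipyramid (V=14, E=36, F=24) along a 3-gon: merge 3 vertices and 3 edges, delete both glued faces → V=19, E=50, F=33.
Check: V − E + F = 19 − 50 + 33 = 2.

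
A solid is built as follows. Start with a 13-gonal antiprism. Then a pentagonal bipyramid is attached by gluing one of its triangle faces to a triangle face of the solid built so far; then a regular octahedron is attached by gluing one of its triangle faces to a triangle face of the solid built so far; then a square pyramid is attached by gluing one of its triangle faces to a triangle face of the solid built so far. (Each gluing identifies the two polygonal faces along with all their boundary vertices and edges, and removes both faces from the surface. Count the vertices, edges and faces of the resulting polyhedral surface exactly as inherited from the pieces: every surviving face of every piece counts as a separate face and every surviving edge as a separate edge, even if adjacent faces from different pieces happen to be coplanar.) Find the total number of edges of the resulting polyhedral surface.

78

A 13-gonal antiprism: V=26, E=52, F=28.
Attach a pentagonal bipyramid (V=7, E=15, F=10) along a 3-gon: merge 3 vertices and 3 edges, delete both glued faces → V=30, E=64, F=36.
Attach a regular octahedron (V=6, E=12, F=8) along a 3-gon: merge 3 vertices and 3 edges, delete both glued faces → V=33, E=73, F=42.
Attach a square pyramid (V=5, E=8, F=5) along a 3-gon: merge 3 vertices and 3 edges, delete both glued faces → V=35, E=78, F=45.
Check: V − E + F = 35 − 78 + 45 = 2.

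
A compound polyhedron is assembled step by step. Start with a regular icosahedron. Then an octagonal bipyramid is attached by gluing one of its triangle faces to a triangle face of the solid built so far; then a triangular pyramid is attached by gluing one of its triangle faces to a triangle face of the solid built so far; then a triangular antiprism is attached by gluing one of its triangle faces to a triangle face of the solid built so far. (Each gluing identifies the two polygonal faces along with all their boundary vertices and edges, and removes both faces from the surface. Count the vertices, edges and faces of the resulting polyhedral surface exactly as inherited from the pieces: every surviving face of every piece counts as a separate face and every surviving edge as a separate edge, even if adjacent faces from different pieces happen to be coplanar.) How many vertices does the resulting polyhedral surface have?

23

A regular icosahedron: V=12, E=30, F=20.
Attach an octagonal bipyramid (V=10, E=24, F=16) along a 3-gon: merge 3 vertices and 3 edges, delete both glued faces → V=19, E=51, F=34.
Attach a triangular pyramid (V=4, E=6, F=4) along a 3-gon: merge 3 vertices and 3 edges, delete both glued faces → V=20, E=54, F=36.
Attach a triangular antiprism (V=6, E=12, F=8) along a 3-gon: merge 3 vertices and 3 edges, delete both glued faces → V=23, E=63, F=42.
Check: V − E + F = 23 − 63 + 42 = 2.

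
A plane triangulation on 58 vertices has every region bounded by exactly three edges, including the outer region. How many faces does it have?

In a plane triangulation 3F = 2E and V − E + F = 2, so F = 2V − 4 = 2·58 − 4 = 112.

112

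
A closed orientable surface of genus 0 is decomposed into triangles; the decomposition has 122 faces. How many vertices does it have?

63

χ = 2 − 2·0 = 2, and every face is a triangle so 3F = 2E.
E = 3·122/2 = 183. Then V = 2 + E − F = 2 + 183 − 122 = 63.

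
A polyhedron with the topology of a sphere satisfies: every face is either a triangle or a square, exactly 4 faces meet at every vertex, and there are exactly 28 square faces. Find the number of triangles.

Let x be the number of triangles; then F = 28 + x.
Edge–face incidences: 2E = 4·28 + 3·x = 112 + 3x.
Every vertex has degree 4, so 4V = 2E.
Euler: V − E + F = 2 ⇒ (2E)/4 − E + (28 + x) = 2.
Multiply by 8: 2·(2E) − 4·(2E) + 8·(28 + x) = 16, i.e. 224 + 8x − 2·(112 + 3x) = 16.
Collecting terms: 2x = 16, so x = 8.
Then 2E = 112 + 3·8 = 136, so E = 68, V = 2E/4 = 34, F = 28 + 8 = 36.

8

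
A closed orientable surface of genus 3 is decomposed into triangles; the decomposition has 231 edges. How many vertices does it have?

χ = 2 − 2·3 = -4, and every face is a triangle so 3F = 2E.
F = 2E/3 = 154. Then V = -4 + E − F = -4 + 231 − 154 = 73.

73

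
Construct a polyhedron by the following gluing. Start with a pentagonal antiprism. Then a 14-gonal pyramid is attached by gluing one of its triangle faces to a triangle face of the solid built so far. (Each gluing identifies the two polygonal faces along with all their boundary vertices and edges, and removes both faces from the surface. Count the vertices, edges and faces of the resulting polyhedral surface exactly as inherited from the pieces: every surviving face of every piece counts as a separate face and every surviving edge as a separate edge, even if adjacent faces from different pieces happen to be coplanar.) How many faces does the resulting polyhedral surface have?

A pentagonal antiprism: V=10, E=20, F=12.
Attach a 14-gonal pyramid (V=15, E=28, F=15) along a 3-gon: merge 3 vertices and 3 edges, delete both glued faces → V=22, E=45, F=25.
Check: V − E + F = 22 − 45 + 25 = 2.

25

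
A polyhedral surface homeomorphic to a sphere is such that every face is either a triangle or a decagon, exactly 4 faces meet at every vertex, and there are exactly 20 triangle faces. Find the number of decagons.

2

Let x be the number of decagons; then F = 20 + x.
Edge–face incidences: 2E = 3·20 + 10·x = 60 + 10x.
Every vertex has degree 4, so 4V = 2E.
Euler: V − E + F = 2 ⇒ (2E)/4 − E + (20 + x) = 2.
Multiply by 8: 2·(2E) − 4·(2E) + 8·(20 + x) = 16, i.e. 160 + 8x − 2·(60 + 10x) = 16.
Collecting terms: −12x + 40 = 16, so −12x = −24, so x = 2.
Then 2E = 60 + 10·2 = 80, so E = 40, V = 2E/4 = 20, F = 20 + 2 = 22.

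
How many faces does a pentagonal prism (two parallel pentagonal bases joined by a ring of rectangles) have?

A prism on an n-gon has two n-gon bases and n rectangular sides: V = 2·5 = 10, E = 3·5 = 15, F = 5 + 2 = 7.
Check: V − E + F = 10 − 15 + 7 = 2.

7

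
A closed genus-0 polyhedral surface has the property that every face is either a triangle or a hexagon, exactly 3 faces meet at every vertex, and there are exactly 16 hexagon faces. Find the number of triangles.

Let x be the number of triangles; then F = 16 + x.
Edge–face incidences: 2E = 6·16 + 3·x = 96 + 3x.
Every vertex has degree 3, so 3V = 2E.
Euler: V − E + F = 2 ⇒ (2E)/3 − E + (16 + x) = 2.
Multiply by 6: 2·(2E) − 3·(2E) + 6·(16 + x) = 12, i.e. 96 + 6x − (96 + 3x) = 12.
Collecting terms: 3x = 12, so x = 4.
Then 2E = 96 + 3·4 = 108, so E = 54, V = 2E/3 = 36, F = 16 + 4 = 20.

4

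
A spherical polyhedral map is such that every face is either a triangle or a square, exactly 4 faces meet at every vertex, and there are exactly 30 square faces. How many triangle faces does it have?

Let x be the number of triangles; then F = 30 + x.
Edge–face incidences: 2E = 4·30 + 3·x = 120 + 3x.
Every vertex has degree 4, so 4V = 2E.
Euler: V − E + F = 2 ⇒ (2E)/4 − E + (30 + x) = 2.
Multiply by 8: 2·(2E) − 4·(2E) + 8·(30 + x) = 16, i.e. 240 + 8x − 2·(120 + 3x) = 16.
Collecting terms: 2x = 16, so x = 8.
Then 2E = 120 + 3·8 = 144, so E = 72, V = 2E/4 = 36, F = 30 + 8 = 38.

8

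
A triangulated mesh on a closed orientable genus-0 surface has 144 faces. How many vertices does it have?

74

χ = 2 − 2·0 = 2, and every face is a triangle so 3F = 2E.
E = 3·144/2 = 216. Then V = 2 + E − F = 2 + 216 − 144 = 74.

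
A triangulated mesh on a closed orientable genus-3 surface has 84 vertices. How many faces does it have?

χ = 2 − 2·3 = -4, and every face is a triangle so 3F = 2E.
V − E + F = -4 with E = 3F/2 gives 84 − (3/2 − 1)·F = -4, so F = 176 and E = 264.

176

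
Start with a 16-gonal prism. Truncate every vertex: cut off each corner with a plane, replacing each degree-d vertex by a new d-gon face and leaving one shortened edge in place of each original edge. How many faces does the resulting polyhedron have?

The base solid has V = 32, E = 48, F = 18.
Truncation replaces each original edge-end by a new vertex, so V′ = 2E = 96.
Each original edge survives, and each old vertex of degree d contributes d new edges; summing degrees gives Σd = 2E, so E′ = E + 2E = 3E = 144.
Each original face survives and each original vertex becomes one new face: F′ = F + V = 50.

50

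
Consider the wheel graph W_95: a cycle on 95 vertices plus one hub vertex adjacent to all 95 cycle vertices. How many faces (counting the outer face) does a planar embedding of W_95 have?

W_95 has V = 95 + 1 = 96 vertices and E = 2·95 = 190 edges.
By Euler's formula F = 2 − V + E = 2 − 96 + 190 = 96.

96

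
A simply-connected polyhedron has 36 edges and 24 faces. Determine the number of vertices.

Here V − E + F = 2.
V = 2 + E − F = 2 + 36 − 24 = 14.

14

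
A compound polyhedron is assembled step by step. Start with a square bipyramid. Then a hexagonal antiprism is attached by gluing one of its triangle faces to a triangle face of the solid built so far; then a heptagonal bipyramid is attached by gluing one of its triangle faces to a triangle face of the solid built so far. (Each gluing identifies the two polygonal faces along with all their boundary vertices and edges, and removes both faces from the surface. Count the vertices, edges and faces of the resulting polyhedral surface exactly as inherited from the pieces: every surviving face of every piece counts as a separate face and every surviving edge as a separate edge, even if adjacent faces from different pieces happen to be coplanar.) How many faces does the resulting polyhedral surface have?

A square bipyramid: V=6, E=12, F=8.
Attach a hexagonal antiprism (V=12, E=24, F=14) along a 3-gon: merge 3 vertices and 3 edges, delete both glued faces → V=15, E=33, F=20.
Attach a heptagonal bipyramid (V=9, E=21, F=14) along a 3-gon: merge 3 vertices and 3 edges, delete both glued faces → V=21, E=51, F=32.
Check: V − E + F = 21 − 51 + 32 = 2.

32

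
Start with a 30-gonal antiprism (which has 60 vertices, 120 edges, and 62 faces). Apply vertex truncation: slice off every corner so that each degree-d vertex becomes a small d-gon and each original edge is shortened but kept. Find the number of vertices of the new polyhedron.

240

Truncation replaces each original edge-end by a new vertex, so V′ = 2E = 240.
Each original edge survives, and each old vertex of degree d contributes d new edges; summing degrees gives Σd = 2E, so E′ = E + 2E = 3E = 360.
Each original face survives and each original vertex becomes one new face: F′ = F + V = 122.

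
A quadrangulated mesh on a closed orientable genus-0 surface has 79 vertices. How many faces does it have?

χ = 2 − 2·0 = 2, and every face is a square so 4F = 2E.
V − E + F = 2 with E = 4F/2 gives 79 − (4/2 − 1)·F = 2, so F = 77 and E = 154.

77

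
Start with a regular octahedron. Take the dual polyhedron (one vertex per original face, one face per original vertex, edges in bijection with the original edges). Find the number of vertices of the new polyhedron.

8

The base solid has V = 6, E = 12, F = 8.
The dual swaps V and F and preserves E: V′ = F = 8, E′ = E = 12, F′ = V = 6.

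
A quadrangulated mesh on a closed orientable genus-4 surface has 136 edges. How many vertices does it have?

62

χ = 2 − 2·4 = -6, and every face is a square so 4F = 2E.
F = 2E/4 = 68. Then V = -6 + E − F = -6 + 136 − 68 = 62.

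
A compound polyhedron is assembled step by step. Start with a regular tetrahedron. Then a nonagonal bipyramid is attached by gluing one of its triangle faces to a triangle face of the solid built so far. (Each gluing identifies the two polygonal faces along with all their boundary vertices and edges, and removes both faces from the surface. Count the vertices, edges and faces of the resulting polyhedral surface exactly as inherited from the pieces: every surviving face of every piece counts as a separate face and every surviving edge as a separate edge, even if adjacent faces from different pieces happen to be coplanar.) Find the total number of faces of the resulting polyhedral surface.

A regular tetrahedron: V=4, E=6, F=4.
Attach a nonagonal bipyramid (V=11, E=27, F=18) along a 3-gon: merge 3 vertices and 3 edges, delete both glued faces → V=12, E=30, F=20.
Check: V − E + F = 12 − 30 + 20 = 2.

20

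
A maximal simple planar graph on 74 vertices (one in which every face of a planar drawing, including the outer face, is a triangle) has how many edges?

In a plane triangulation 3F = 2E and V − E + F = 2, so E = 3V − 6 = 3·74 − 6 = 216.

216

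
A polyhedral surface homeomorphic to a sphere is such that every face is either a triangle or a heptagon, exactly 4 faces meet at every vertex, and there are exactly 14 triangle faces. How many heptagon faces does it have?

2

Let x be the number of heptagons; then F = 14 + x.
Edge–face incidences: 2E = 3·14 + 7·x = 42 + 7x.
Every vertex has degree 4, so 4V = 2E.
Euler: V − E + F = 2 ⇒ (2E)/4 − E + (14 + x) = 2.
Multiply by 8: 2·(2E) − 4·(2E) + 8·(14 + x) = 16, i.e. 112 + 8x − 2·(42 + 7x) = 16.
Collecting terms: −6x + 28 = 16, so −6x = −12, so x = 2.
Then 2E = 42 + 7·2 = 56, so E = 28, V = 2E/4 = 14, F = 14 + 2 = 16.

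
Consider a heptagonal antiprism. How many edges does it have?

An antiprism on an n-gon has two n-gon caps and 2n triangles: V = 2·7 = 14, E = 4·7 = 28, F = 2·7 + 2 = 16.

28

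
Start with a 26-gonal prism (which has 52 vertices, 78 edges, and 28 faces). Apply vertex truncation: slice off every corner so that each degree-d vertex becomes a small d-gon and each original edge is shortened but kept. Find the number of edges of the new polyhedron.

Truncation replaces each original edge-end by a new vertex, so V′ = 2E = 156.
Each original edge survives, and each old vertex of degree d contributes d new edges; summing degrees gives Σd = 2E, so E′ = E + 2E = 3E = 234.
Each original face survives and each original vertex becomes one new face: F′ = F + V = 80.

234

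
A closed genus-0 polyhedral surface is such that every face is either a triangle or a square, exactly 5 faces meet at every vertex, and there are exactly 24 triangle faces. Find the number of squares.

2

Let x be the number of squares; then F = 24 + x.
Edge–face incidences: 2E = 3·24 + 4·x = 72 + 4x.
Every vertex has degree 5, so 5V = 2E.
Euler: V − E + F = 2 ⇒ (2E)/5 − E + (24 + x) = 2.
Multiply by 10: 2·(2E) − 5·(2E) + 10·(24 + x) = 20, i.e. 240 + 10x − 3·(72 + 4x) = 20.
Collecting terms: −2x + 24 = 20, so −2x = −4, so x = 2.
Then 2E = 72 + 4·2 = 80, so E = 40, V = 2E/5 = 16, F = 24 + 2 = 26.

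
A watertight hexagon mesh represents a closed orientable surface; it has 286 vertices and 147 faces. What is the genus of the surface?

Every face is a hexagon, so 2E = 6·147 = 882, giving E = 441.
χ = V − E + F = 286 − 441 + 147 = -8.
For a closed orientable surface χ = 2 − 2g, so g = (2 − (-8))/2 = 5.

5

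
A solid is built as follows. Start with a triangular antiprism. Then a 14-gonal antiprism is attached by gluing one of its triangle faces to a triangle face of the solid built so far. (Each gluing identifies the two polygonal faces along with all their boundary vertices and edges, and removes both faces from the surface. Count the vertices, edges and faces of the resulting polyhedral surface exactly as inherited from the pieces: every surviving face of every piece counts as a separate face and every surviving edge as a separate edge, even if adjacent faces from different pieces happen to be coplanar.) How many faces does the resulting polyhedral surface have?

36

A triangular antiprism: V=6, E=12, F=8.
Attach a 14-gonal antiprism (V=28, E=56, F=30) along a 3-gon: merge 3 vertices and 3 edges, delete both glued faces → V=31, E=65, F=36.
Check: V − E + F = 31 − 65 + 36 = 2.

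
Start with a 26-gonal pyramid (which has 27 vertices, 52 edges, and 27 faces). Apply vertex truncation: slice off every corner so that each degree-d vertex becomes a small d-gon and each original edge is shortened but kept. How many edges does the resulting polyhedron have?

156

Truncation replaces each original edge-end by a new vertex, so V′ = 2E = 104.
Each original edge survives, and each old vertex of degree d contributes d new edges; summing degrees gives Σd = 2E, so E′ = E + 2E = 3E = 156.
Each original face survives and each original vertex becomes one new face: F′ = F + V = 54.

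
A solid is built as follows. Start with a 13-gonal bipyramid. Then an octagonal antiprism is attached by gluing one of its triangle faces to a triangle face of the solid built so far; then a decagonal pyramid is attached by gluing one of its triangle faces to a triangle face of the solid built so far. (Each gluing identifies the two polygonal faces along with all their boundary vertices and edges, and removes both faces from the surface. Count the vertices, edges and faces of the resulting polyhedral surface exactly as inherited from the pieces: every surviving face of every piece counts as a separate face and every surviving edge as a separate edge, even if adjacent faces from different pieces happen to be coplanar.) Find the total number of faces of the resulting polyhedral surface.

51

A 13-gonal bipyramid: V=15, E=39, F=26.
Attach an octagonal antiprism (V=16, E=32, F=18) along a 3-gon: merge 3 vertices and 3 edges, delete both glued faces → V=28, E=68, F=42.
Attach a decagonal pyramid (V=11, E=20, F=11) along a 3-gon: merge 3 vertices and 3 edges, delete both glued faces → V=36, E=85, F=51.
Check: V − E + F = 36 − 85 + 51 = 2.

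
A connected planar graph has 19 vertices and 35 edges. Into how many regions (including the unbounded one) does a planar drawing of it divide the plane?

18

Euler's formula for a connected plane graph: V − E + F = 2, so F = 2 − 19 + 35 = 18.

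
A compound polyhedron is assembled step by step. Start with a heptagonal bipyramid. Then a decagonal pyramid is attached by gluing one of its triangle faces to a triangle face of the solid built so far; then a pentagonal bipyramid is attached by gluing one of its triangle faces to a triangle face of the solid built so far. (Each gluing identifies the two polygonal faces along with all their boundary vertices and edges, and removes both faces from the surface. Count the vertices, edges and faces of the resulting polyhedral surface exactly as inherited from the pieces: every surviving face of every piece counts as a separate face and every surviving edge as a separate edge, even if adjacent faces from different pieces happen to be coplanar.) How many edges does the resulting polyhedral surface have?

50

A heptagonal bipyramid: V=9, E=21, F=14.
Attach a decagonal pyramid (V=11, E=20, F=11) along a 3-gon: merge 3 vertices and 3 edges, delete both glued faces → V=17, E=38, F=23.
Attach a pentagonal bipyramid (V=7, E=15, F=10) along a 3-gon: merge 3 vertices and 3 edges, delete both glued faces → V=21, E=50, F=31.
Check: V − E + F = 21 − 50 + 31 = 2.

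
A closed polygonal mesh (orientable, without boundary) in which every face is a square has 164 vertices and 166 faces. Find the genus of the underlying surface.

2

Every face is a square, so 2E = 4·166 = 664, giving E = 332.
χ = V − E + F = 164 − 332 + 166 = -2.
For a closed orientable surface χ = 2 − 2g, so g = (2 − (-2))/2 = 2.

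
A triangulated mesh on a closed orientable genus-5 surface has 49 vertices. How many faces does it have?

114

χ = 2 − 2·5 = -8, and every face is a triangle so 3F = 2E.
V − E + F = -8 with E = 3F/2 gives 49 − (3/2 − 1)·F = -8, so F = 114 and E = 171.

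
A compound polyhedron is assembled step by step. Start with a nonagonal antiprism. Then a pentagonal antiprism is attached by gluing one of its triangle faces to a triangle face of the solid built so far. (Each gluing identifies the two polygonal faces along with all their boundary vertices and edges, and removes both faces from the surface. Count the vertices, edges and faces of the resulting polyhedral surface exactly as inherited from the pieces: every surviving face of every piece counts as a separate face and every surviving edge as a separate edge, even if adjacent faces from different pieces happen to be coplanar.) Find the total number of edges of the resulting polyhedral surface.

53

A nonagonal antiprism: V=18, E=36, F=20.
Attach a pentagonal antiprism (V=10, E=20, F=12) along a 3-gon: merge 3 vertices and 3 edges, delete both glued faces → V=25, E=53, F=30.
Check: V − E + F = 25 − 53 + 30 = 2.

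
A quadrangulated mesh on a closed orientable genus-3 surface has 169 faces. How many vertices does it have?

165

χ = 2 − 2·3 = -4, and every face is a square so 4F = 2E.
E = 4·169/2 = 338. Then V = -4 + E − F = -4 + 338 − 169 = 165.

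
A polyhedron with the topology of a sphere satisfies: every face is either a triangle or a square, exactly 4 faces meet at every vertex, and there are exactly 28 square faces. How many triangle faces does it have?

Let x be the number of triangles; then F = 28 + x.
Edge–face incidences: 2E = 4·28 + 3·x = 112 + 3x.
Every vertex has degree 4, so 4V = 2E.
Euler: V − E + F = 2 ⇒ (2E)/4 − E + (28 + x) = 2.
Multiply by 8: 2·(2E) − 4·(2E) + 8·(28 + x) = 16, i.e. 224 + 8x − 2·(112 + 3x) = 16.
Collecting terms: 2x = 16, so x = 8.
Then 2E = 112 + 3·8 = 136, so E = 68, V = 2E/4 = 34, F = 28 + 8 = 36.

8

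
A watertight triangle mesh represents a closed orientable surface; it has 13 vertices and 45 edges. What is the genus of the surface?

2

Every face is a triangle and each edge borders two faces, so 3F = 2·45, giving F = 30.
χ = V − E + F = 13 − 45 + 30 = -2.
For a closed orientable surface χ = 2 − 2g, so g = (2 − (-2))/2 = 2.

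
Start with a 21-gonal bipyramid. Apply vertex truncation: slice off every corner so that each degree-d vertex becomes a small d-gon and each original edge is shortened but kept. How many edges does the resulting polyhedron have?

189

The base solid has V = 23, E = 63, F = 42.
Truncation replaces each original edge-end by a new vertex, so V′ = 2E = 126.
Each original edge survives, and each old vertex of degree d contributes d new edges; summing degrees gives Σd = 2E, so E′ = E + 2E = 3E = 189.
Each original face survives and each original vertex becomes one new face: F′ = F + V = 65.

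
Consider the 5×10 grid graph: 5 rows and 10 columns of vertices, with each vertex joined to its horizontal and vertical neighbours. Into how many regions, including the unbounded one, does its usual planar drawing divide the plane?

The grid has V = 5·10 = 50 vertices and E = 5·9 + 10·4 = 85 edges.
F = 2 − V + E = 2 − 50 + 85 = 37.

37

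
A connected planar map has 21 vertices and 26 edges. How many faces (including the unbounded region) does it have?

7

Euler's formula for a connected plane graph: V − E + F = 2, so F = 2 − 21 + 26 = 7.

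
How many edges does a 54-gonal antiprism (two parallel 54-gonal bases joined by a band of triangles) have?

An antiprism on an n-gon has two n-gon caps and 2n triangles: V = 2·54 = 108, E = 4·54 = 216, F = 2·54 + 2 = 110.

216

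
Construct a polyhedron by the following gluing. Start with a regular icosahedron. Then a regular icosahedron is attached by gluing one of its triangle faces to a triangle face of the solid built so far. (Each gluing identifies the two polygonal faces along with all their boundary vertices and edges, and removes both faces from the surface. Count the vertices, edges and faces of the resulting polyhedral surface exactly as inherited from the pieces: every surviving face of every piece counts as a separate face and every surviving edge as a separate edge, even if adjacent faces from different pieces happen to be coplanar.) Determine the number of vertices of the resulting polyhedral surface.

21

A regular icosahedron: V=12, E=30, F=20.
Attach a regular icosahedron (V=12, E=30, F=20) along a 3-gon: merge 3 vertices and 3 edges, delete both glued faces → V=21, E=57, F=38.
Check: V − E + F = 21 − 57 + 38 = 2.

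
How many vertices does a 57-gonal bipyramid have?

59

A bipyramid over an n-gon has 2n triangular faces and n + 2 vertices: V = 57 + 2 = 59, E = 3·57 = 171, F = 2·57 = 114.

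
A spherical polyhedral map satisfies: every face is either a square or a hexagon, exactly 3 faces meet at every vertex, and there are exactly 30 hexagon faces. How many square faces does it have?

Let x be the number of squares; then F = 30 + x.
Edge–face incidences: 2E = 6·30 + 4·x = 180 + 4x.
Every vertex has degree 3, so 3V = 2E.
Euler: V − E + F = 2 ⇒ (2E)/3 − E + (30 + x) = 2.
Multiply by 6: 2·(2E) − 3·(2E) + 6·(30 + x) = 12, i.e. 180 + 6x − (180 + 4x) = 12.
Collecting terms: 2x = 12, so x = 6.
Then 2E = 180 + 4·6 = 204, so E = 102, V = 2E/3 = 68, F = 30 + 6 = 36.

6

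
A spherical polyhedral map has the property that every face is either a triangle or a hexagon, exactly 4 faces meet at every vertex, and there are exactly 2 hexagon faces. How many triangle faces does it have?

Let x be the number of triangles; then F = 2 + x.
Edge–face incidences: 2E = 6·2 + 3·x = 12 + 3x.
Every vertex has degree 4, so 4V = 2E.
Euler: V − E + F = 2 ⇒ (2E)/4 − E + (2 + x) = 2.
Multiply by 8: 2·(2E) − 4·(2E) + 8·(2 + x) = 16, i.e. 16 + 8x − 2·(12 + 3x) = 16.
Collecting terms: 2x − 8 = 16, so 2x = 24, so x = 12.
Then 2E = 12 + 3·12 = 48, so E = 24, V = 2E/4 = 12, F = 2 + 12 = 14.

12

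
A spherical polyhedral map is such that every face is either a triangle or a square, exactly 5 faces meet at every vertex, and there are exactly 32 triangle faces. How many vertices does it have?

Let x be the number of squares; then F = 32 + x.
Edge–face incidences: 2E = 3·32 + 4·x = 96 + 4x.
Every vertex has degree 5, so 5V = 2E.
Euler: V − E + F = 2 ⇒ (2E)/5 − E + (32 + x) = 2.
Multiply by 10: 2·(2E) − 5·(2E) + 10·(32 + x) = 20, i.e. 320 + 10x − 3·(96 + 4x) = 20.
Collecting terms: −2x + 32 = 20, so −2x = −12, so x = 6.
Then 2E = 96 + 4·6 = 120, so E = 60, V = 2E/5 = 24, F = 32 + 6 = 38.

24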